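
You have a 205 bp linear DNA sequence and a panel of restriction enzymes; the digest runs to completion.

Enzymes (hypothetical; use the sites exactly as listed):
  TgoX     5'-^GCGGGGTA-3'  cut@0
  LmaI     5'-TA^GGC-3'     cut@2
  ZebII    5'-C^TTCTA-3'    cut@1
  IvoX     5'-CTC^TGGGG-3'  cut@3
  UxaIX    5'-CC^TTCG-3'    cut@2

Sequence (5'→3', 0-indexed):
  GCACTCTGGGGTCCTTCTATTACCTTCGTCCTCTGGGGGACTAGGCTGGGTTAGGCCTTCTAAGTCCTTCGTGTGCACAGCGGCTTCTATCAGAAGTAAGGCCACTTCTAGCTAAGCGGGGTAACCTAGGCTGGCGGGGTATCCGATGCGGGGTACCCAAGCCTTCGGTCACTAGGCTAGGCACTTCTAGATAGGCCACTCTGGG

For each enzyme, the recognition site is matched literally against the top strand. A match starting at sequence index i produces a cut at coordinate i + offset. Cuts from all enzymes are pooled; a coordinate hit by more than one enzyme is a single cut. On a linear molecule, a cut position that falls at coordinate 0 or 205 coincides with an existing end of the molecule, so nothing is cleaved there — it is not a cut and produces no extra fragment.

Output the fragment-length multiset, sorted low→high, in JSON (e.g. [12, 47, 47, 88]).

[4,5,5,5,6,8,9,9,10,10,10,10,10,11,12,13,14,16,17,21]

Per-enzyme occurrences:
  TgoX (GCGGGGTA, off=0): starts [115, 133, 147] → cuts [115, 133, 147]
  LmaI (TAGGC, off=2): starts [41, 51, 126, 172, 177, 191] → cuts [43, 53, 128, 174, 179, 193]
  ZebII (CTTCTA, off=1): starts [13, 56, 83, 104, 183] → cuts [14, 57, 84, 105, 184]
  IvoX (CTCTGGGG, off=3): starts [3, 30] → cuts [6, 33]
  UxaIX (CCTTCG, off=2): starts [22, 65, 161] → cuts [24, 67, 163]

All cut coordinates (distinct, sorted): [6, 14, 24, 33, 43, 53, 57, 67, 84, 105, 115, 128, 133, 147, 163, 174, 179, 184, 193]

Fragments:
  [0,6): 6 bp
  [6,14): 8 bp
  [14,24): 10 bp
  [24,33): 9 bp
  [33,43): 10 bp
  [43,53): 10 bp
  [53,57): 4 bp
  [57,67): 10 bp
  [67,84): 17 bp
  [84,105): 21 bp
  [105,115): 10 bp
  [115,128): 13 bp
  [128,133): 5 bp
  [133,147): 14 bp
  [147,163): 16 bp
  [163,174): 11 bp
  [174,179): 5 bp
  [179,184): 5 bp
  [184,193): 9 bp
  [193,205): 12 bp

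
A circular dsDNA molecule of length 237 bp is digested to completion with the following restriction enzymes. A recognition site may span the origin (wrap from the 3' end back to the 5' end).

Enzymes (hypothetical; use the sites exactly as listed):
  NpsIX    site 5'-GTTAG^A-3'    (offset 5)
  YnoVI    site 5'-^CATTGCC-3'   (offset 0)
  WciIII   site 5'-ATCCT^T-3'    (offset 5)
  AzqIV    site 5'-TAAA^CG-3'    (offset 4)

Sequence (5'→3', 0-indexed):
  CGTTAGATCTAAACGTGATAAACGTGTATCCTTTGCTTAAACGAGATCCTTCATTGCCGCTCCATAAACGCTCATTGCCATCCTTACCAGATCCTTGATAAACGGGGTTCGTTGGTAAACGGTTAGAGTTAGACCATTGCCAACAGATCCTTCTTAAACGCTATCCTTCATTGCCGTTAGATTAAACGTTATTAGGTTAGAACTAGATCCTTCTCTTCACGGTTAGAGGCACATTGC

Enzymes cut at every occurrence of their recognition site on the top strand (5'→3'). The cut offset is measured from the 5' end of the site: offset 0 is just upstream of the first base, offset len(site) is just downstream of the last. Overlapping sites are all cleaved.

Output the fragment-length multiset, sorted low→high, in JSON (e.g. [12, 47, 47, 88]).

[1,1,2,4,5,6,6,7,7,7,7,9,9,9,9,10,11,11,12,12,12,14,15,17,17,17]

Site scan:
  NpsIX (GTTAGA, off=5): starts [1, 121, 127, 175, 195, 221] → cuts [6, 126, 132, 180, 200, 226]
  YnoVI (CATTGCC, off=0): starts [51, 72, 134, 168, 231] → cuts [51, 72, 134, 168, 231]
  WciIII (ATCCTT, off=5): starts [27, 45, 79, 90, 146, 162, 206] → cuts [32, 50, 84, 95, 151, 167, 211]
  AzqIV (TAAACG, off=4): starts [9, 18, 37, 64, 98, 115, 154, 182] → cuts [13, 22, 41, 68, 102, 119, 158, 186]

All cut coordinates (distinct, sorted): [6, 13, 22, 32, 41, 50, 51, 68, 72, 84, 95, 102, 119, 126, 132, 134, 151, 158, 167, 168, 180, 186, 200, 211, 226, 231]

Fragment lengths:
  6→13: 7 bp
  13→22: 9 bp
  22→32: 10 bp
  32→41: 9 bp
  41→50: 9 bp
  50→51: 1 bp
  51→68: 17 bp
  68→72: 4 bp
  72→84: 12 bp
  84→95: 11 bp
  95→102: 7 bp
  102→119: 17 bp
  119→126: 7 bp
  126→132: 6 bp
  132→134: 2 bp
  134→151: 17 bp
  151→158: 7 bp
  158→167: 9 bp
  167→168: 1 bp
  168→180: 12 bp
  180→186: 6 bp
  186→200: 14 bp
  200→211: 11 bp
  211→226: 15 bp
  226→231: 5 bp
  231→6 (wrap): 237-231+6 = 12 bp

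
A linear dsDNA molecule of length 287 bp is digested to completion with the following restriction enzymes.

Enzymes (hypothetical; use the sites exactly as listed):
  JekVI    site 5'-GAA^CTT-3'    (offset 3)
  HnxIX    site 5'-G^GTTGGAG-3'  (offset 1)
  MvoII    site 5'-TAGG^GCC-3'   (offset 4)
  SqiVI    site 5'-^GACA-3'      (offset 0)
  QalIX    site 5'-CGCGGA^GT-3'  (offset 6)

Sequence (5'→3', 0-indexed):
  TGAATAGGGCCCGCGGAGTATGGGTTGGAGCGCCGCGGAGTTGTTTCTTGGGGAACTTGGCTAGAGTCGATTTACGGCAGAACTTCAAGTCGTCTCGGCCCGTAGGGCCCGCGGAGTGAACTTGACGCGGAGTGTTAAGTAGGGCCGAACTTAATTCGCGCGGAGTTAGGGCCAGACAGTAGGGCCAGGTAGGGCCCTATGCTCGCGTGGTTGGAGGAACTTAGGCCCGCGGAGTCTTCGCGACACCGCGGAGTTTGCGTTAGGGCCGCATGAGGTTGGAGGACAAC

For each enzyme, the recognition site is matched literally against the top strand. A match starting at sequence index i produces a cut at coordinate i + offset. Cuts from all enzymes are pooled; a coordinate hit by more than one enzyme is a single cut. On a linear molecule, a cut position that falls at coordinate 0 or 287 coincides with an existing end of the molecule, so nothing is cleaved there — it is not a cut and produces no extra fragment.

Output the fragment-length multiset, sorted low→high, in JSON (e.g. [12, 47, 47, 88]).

[4,5,6,6,6,6,7,8,8,9,9,9,10,10,10,11,11,12,12,14,15,16,16,16,24,27]

Site scan:
  JekVI GAACTT/3: at [52, 79, 117, 146, 216] ⇒ [55, 82, 120, 149, 219]
  HnxIX GGTTGGAG/1: at [22, 208, 273] ⇒ [23, 209, 274]
  MvoII TAGGGCC/4: at [4, 102, 139, 166, 179, 189, 260] ⇒ [8, 106, 143, 170, 183, 193, 264]
  SqiVI GACA/0: at [174, 241, 281] ⇒ [174, 241, 281]
  QalIX CGCGGAGT/6: at [11, 33, 109, 125, 158, 227, 246] ⇒ [17, 39, 115, 131, 164, 233, 252]

Pooled cuts: [8, 17, 23, 39, 55, 82, 106, 115, 120, 131, 143, 149, 164, 170, 174, 183, 193, 209, 219, 233, 241, 252, 264, 274, 281]

Fragments:
  [0,8): 8 bp
  [8,17): 9 bp
  [17,23): 6 bp
  [23,39): 16 bp
  [39,55): 16 bp
  [55,82): 27 bp
  [82,106): 24 bp
  [106,115): 9 bp
  [115,120): 5 bp
  [120,131): 11 bp
  [131,143): 12 bp
  [143,149): 6 bp
  [149,164): 15 bp
  [164,170): 6 bp
  [170,174): 4 bp
  [174,183): 9 bp
  [183,193): 10 bp
  [193,209): 16 bp
  [209,219): 10 bp
  [219,233): 14 bp
  [233,241): 8 bp
  [241,252): 11 bp
  [252,264): 12 bp
  [264,274): 10 bp
  [274,281): 7 bp
  [281,287): 6 bp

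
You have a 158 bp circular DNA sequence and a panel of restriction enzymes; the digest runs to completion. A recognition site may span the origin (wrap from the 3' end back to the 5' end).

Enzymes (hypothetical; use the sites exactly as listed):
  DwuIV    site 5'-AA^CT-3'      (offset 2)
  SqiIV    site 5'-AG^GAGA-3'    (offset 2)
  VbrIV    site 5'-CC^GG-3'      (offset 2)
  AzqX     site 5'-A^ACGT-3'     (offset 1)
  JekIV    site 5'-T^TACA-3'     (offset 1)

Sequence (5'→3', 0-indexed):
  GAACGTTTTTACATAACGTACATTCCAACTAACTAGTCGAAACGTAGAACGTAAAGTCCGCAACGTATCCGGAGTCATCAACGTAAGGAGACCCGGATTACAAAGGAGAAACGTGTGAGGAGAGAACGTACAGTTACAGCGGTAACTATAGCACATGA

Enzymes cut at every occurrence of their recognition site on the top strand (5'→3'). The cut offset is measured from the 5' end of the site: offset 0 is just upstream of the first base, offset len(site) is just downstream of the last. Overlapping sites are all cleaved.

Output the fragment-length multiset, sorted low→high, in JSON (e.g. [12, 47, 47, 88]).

[4,4,5,6,6,7,7,7,7,7,8,9,9,9,10,11,13,14,15]

Scan for sites:
  DwuIV AACT/2: at [26, 30, 143] ⇒ [28, 32, 145]
  SqiIV AGGAGA/2: at [85, 103, 117] ⇒ [87, 105, 119]
  VbrIV CCGG/2: at [68, 92] ⇒ [70, 94]
  AzqX AACGT/1: at [1, 14, 40, 47, 61, 79, 109, 124] ⇒ [2, 15, 41, 48, 62, 80, 110, 125]
  JekIV TTACA/1: at [8, 97, 133] ⇒ [9, 98, 134]

Pooled cuts: [2, 9, 15, 28, 32, 41, 48, 62, 70, 80, 87, 94, 98, 105, 110, 119, 125, 134, 145]

Fragment lengths:
  2→9: 7 bp
  9→15: 6 bp
  15→28: 13 bp
  28→32: 4 bp
  32→41: 9 bp
  41→48: 7 bp
  48→62: 14 bp
  62→70: 8 bp
  70→80: 10 bp
  80→87: 7 bp
  87→94: 7 bp
  94→98: 4 bp
  98→105: 7 bp
  105→110: 5 bp
  110→119: 9 bp
  119→125: 6 bp
  125→134: 9 bp
  134→145: 11 bp
  145→2 (wrap): 158-145+2 = 15 bp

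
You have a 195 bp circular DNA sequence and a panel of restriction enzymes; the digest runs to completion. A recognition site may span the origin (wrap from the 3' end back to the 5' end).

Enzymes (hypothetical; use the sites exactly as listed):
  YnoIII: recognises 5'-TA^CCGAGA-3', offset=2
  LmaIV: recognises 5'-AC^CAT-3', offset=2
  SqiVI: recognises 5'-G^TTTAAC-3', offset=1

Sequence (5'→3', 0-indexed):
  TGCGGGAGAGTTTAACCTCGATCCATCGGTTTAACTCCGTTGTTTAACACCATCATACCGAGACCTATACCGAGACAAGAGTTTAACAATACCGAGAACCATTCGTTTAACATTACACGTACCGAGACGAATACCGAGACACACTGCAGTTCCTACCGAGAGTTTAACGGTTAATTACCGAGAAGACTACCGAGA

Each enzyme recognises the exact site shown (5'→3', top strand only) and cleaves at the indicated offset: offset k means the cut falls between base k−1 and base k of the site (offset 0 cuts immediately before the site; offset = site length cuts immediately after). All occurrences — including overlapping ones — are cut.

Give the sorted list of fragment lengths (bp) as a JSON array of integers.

Per-enzyme occurrences:
  YnoIII TACCGAGA/2: at [55, 67, 89, 119, 131, 153, 175, 187] ⇒ [57, 69, 91, 121, 133, 155, 177, 189]
  LmaIV ACCAT/2: at [48, 97] ⇒ [50, 99]
  SqiVI GTTTAAC/1: at [9, 28, 41, 80, 104, 161] ⇒ [10, 29, 42, 81, 105, 162]

All cut coordinates (distinct, sorted): [10, 29, 42, 50, 57, 69, 81, 91, 99, 105, 121, 133, 155, 162, 177, 189]

Fragments:
  10→29: 19 bp
  29→42: 13 bp
  42→50: 8 bp
  50→57: 7 bp
  57→69: 12 bp
  69→81: 12 bp
  81→91: 10 bp
  91→99: 8 bp
  99→105: 6 bp
  105→121: 16 bp
  121→133: 12 bp
  133→155: 22 bp
  155→162: 7 bp
  162→177: 15 bp
  177→189: 12 bp
  189→10 (wrap): 195-189+10 = 16 bp

[6,7,7,8,8,10,12,12,12,12,13,15,16,16,19,22]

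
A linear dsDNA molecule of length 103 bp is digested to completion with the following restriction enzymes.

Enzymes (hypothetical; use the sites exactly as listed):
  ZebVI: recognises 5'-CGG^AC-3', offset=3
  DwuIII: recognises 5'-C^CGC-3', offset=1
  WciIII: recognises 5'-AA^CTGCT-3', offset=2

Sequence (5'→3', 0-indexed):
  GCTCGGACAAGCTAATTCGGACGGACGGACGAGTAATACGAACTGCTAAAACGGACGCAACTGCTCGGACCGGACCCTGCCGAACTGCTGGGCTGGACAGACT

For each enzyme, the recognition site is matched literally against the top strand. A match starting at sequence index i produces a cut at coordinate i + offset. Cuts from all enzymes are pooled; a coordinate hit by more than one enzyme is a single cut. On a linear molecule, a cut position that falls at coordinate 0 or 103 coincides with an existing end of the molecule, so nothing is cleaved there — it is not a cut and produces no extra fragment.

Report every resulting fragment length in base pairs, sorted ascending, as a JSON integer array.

[4,4,5,6,6,8,11,12,14,14,19]

Scan for sites:
  ZebVI (CGGAC, off=3): starts [3, 17, 21, 25, 51, 65, 70] → cuts [6, 20, 24, 28, 54, 68, 73]
  DwuIII (CCGC, off=1): no sites
  WciIII (AACTGCT, off=2): starts [40, 58, 82] → cuts [42, 60, 84]

All cut coordinates (distinct, sorted): [6, 20, 24, 28, 42, 54, 60, 68, 73, 84]

Fragment lengths:
  [0,6): 6 bp
  [6,20): 14 bp
  [20,24): 4 bp
  [24,28): 4 bp
  [28,42): 14 bp
  [42,54): 12 bp
  [54,60): 6 bp
  [60,68): 8 bp
  [68,73): 5 bp
  [73,84): 11 bp
  [84,103): 19 bp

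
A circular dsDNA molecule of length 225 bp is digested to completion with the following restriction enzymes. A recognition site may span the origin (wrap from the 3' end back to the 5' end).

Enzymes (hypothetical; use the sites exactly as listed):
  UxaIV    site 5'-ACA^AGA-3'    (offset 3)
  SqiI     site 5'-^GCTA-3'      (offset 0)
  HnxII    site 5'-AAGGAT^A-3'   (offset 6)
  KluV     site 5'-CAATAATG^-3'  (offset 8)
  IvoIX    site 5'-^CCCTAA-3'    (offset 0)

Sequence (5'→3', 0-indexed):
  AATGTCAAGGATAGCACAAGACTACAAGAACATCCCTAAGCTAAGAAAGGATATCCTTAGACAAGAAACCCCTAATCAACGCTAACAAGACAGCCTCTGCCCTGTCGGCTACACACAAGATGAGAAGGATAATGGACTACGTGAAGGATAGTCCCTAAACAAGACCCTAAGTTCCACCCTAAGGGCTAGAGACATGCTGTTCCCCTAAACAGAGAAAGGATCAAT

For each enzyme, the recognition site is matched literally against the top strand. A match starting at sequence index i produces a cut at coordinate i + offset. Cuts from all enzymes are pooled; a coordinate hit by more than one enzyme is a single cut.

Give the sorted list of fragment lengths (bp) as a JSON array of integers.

Site scan:
  UxaIV ACAAGA/3: at [15, 23, 60, 84, 114, 158] ⇒ [18, 26, 63, 87, 117, 161]
  SqiI GCTA/0: at [39, 80, 107, 184] ⇒ [39, 80, 107, 184]
  HnxII AAGGATA/6: at [6, 46, 124, 143] ⇒ [12, 52, 130, 149]
  KluV CAATAATG/8: at [221] ⇒ [4]
  IvoIX CCCTAA/0: at [33, 69, 152, 164, 176, 202] ⇒ [33, 69, 152, 164, 176, 202]

Pooled cuts: [4, 12, 18, 26, 33, 39, 52, 63, 69, 80, 87, 107, 117, 130, 149, 152, 161, 164, 176, 184, 202]

Fragment lengths:
  4→12: 8 bp
  12→18: 6 bp
  18→26: 8 bp
  26→33: 7 bp
  33→39: 6 bp
  39→52: 13 bp
  52→63: 11 bp
  63→69: 6 bp
  69→80: 11 bp
  80→87: 7 bp
  87→107: 20 bp
  107→117: 10 bp
  117→130: 13 bp
  130→149: 19 bp
  149→152: 3 bp
  152→161: 9 bp
  161→164: 3 bp
  164→176: 12 bp
  176→184: 8 bp
  184→202: 18 bp
  202→4 (wrap): 225-202+4 = 27 bp

[3,3,6,6,6,7,7,8,8,8,9,10,11,11,12,13,13,18,19,20,27]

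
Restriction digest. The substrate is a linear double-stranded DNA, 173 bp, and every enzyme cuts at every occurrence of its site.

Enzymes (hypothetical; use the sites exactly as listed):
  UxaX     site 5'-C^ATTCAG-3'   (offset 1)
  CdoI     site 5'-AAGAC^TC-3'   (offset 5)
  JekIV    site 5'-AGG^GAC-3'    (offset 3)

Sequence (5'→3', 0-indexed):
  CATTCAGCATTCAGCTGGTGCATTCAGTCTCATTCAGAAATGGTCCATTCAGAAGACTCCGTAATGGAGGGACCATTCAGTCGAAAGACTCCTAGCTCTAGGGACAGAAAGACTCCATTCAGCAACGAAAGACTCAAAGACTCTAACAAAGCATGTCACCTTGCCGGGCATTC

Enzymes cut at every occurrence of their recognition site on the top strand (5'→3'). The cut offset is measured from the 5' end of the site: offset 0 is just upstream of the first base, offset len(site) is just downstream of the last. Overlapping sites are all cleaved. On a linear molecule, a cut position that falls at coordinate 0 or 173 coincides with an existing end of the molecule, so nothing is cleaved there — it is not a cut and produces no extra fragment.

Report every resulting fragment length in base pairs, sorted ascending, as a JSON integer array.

[1,3,4,7,8,10,11,11,13,13,13,15,15,17,32]

Per-enzyme occurrences:
  UxaX CATTCAG/1: at [0, 7, 20, 30, 45, 73, 115] ⇒ [1, 8, 21, 31, 46, 74, 116]
  CdoI AAGACTC/5: at [52, 84, 108, 128, 136] ⇒ [57, 89, 113, 133, 141]
  JekIV AGGGAC/3: at [67, 99] ⇒ [70, 102]

Pooled cuts: [1, 8, 21, 31, 46, 57, 70, 74, 89, 102, 113, 116, 133, 141]

Fragment lengths:
  [0,1): 1 bp
  [1,8): 7 bp
  [8,21): 13 bp
  [21,31): 10 bp
  [31,46): 15 bp
  [46,57): 11 bp
  [57,70): 13 bp
  [70,74): 4 bp
  [74,89): 15 bp
  [89,102): 13 bp
  [102,113): 11 bp
  [113,116): 3 bp
  [116,133): 17 bp
  [133,141): 8 bp
  [141,173): 32 bp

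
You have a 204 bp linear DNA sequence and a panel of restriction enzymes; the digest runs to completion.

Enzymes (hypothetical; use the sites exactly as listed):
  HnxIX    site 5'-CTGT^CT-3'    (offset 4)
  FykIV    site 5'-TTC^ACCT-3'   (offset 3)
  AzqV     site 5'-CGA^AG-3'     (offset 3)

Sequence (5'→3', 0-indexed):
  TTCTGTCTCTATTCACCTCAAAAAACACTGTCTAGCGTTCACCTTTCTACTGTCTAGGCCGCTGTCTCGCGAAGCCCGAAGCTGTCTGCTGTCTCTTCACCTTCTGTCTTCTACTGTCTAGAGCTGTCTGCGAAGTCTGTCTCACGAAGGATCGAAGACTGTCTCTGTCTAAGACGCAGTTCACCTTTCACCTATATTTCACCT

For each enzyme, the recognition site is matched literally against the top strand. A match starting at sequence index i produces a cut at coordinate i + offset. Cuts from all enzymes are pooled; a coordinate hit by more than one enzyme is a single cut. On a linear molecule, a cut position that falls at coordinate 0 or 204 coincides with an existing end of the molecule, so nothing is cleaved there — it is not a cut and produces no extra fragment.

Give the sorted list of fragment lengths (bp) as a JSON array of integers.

[4,6,6,6,6,6,7,7,7,7,7,7,7,8,8,9,9,10,10,11,12,13,14,17]

Site scan:
  HnxIX (CTGTCT, off=4): starts [2, 27, 49, 61, 81, 88, 103, 113, 123, 136, 158, 164] → cuts [6, 31, 53, 65, 85, 92, 107, 117, 127, 140, 162, 168]
  FykIV (TTCACCT, off=3): starts [11, 37, 95, 179, 186, 197] → cuts [14, 40, 98, 182, 189, 200]
  AzqV (CGAAG, off=3): starts [69, 76, 130, 144, 152] → cuts [72, 79, 133, 147, 155]

Pooled cuts: [6, 14, 31, 40, 53, 65, 72, 79, 85, 92, 98, 107, 117, 127, 133, 140, 147, 155, 162, 168, 182, 189, 200]

Fragment lengths:
  [0,6): 6 bp
  [6,14): 8 bp
  [14,31): 17 bp
  [31,40): 9 bp
  [40,53): 13 bp
  [53,65): 12 bp
  [65,72): 7 bp
  [72,79): 7 bp
  [79,85): 6 bp
  [85,92): 7 bp
  [92,98): 6 bp
  [98,107): 9 bp
  [107,117): 10 bp
  [117,127): 10 bp
  [127,133): 6 bp
  [133,140): 7 bp
  [140,147): 7 bp
  [147,155): 8 bp
  [155,162): 7 bp
  [162,168): 6 bp
  [168,182): 14 bp
  [182,189): 7 bp
  [189,200): 11 bp
  [200,204): 4 bp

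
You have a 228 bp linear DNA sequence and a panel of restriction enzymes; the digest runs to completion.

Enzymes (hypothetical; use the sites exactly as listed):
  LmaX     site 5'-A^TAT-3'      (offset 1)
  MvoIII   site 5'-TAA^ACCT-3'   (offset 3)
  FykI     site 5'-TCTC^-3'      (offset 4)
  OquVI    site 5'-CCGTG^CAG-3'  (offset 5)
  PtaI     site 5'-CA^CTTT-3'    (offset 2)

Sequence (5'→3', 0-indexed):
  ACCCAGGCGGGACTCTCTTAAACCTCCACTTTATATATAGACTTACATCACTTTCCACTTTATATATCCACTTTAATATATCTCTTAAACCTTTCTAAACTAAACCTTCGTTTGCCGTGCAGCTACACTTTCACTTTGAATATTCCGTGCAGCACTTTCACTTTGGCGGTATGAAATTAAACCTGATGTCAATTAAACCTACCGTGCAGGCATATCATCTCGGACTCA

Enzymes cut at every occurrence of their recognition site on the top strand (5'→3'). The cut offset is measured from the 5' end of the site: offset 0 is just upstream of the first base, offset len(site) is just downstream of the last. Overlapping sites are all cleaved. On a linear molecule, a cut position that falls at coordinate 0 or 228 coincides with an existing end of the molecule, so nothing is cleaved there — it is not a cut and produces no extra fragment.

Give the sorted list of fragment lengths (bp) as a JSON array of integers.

[2,2,2,4,4,5,5,5,6,6,6,6,6,6,7,7,7,7,8,9,9,10,15,15,16,16,17,20]

Site scan:
  LmaX ATAT/1: at [32, 34, 61, 63, 75, 77, 139, 211] ⇒ [33, 35, 62, 64, 76, 78, 140, 212]
  MvoIII TAAACCT/3: at [18, 85, 100, 177, 193] ⇒ [21, 88, 103, 180, 196]
  FykI TCTC/4: at [13, 80, 217] ⇒ [17, 84, 221]
  OquVI CCGTGCAG/5: at [114, 144, 201] ⇒ [119, 149, 206]
  PtaI CACTTT/2: at [26, 48, 55, 68, 125, 131, 152, 158] ⇒ [28, 50, 57, 70, 127, 133, 154, 160]

Pooled cuts: [17, 21, 28, 33, 35, 50, 57, 62, 64, 70, 76, 78, 84, 88, 103, 119, 127, 133, 140, 149, 154, 160, 180, 196, 206, 212, 221]

Fragments:
  [0,17): 17 bp
  [17,21): 4 bp
  [21,28): 7 bp
  [28,33): 5 bp
  [33,35): 2 bp
  [35,50): 15 bp
  [50,57): 7 bp
  [57,62): 5 bp
  [62,64): 2 bp
  [64,70): 6 bp
  [70,76): 6 bp
  [76,78): 2 bp
  [78,84): 6 bp
  [84,88): 4 bp
  [88,103): 15 bp
  [103,119): 16 bp
  [119,127): 8 bp
  [127,133): 6 bp
  [133,140): 7 bp
  [140,149): 9 bp
  [149,154): 5 bp
  [154,160): 6 bp
  [160,180): 20 bp
  [180,196): 16 bp
  [196,206): 10 bp
  [206,212): 6 bp
  [212,221): 9 bp
  [221,228): 7 bp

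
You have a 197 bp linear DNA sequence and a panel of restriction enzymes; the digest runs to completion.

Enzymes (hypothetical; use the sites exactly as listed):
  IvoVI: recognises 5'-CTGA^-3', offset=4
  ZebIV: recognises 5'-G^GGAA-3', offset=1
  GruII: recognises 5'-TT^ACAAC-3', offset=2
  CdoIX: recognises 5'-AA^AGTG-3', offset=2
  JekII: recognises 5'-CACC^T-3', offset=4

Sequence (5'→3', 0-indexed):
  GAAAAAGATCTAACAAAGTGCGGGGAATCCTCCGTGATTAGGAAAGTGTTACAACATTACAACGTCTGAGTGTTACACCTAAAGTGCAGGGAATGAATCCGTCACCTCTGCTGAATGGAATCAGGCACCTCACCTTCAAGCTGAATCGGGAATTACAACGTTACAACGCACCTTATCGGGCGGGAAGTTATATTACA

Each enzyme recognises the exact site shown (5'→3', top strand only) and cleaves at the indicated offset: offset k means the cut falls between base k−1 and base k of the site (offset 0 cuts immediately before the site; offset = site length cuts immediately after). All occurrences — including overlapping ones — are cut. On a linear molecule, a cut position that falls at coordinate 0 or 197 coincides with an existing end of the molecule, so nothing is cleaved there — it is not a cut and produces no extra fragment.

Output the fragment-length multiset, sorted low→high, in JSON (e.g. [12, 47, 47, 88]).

[3,4,5,6,6,7,7,8,8,8,10,10,10,10,11,15,15,16,17,21]

Site scan:
  IvoVI (CTGA, off=4): starts [65, 110, 140] → cuts [69, 114, 144]
  ZebIV (GGGAA, off=1): starts [22, 88, 147, 181] → cuts [23, 89, 148, 182]
  GruII (TTACAAC, off=2): starts [48, 56, 152, 160] → cuts [50, 58, 154, 162]
  CdoIX (AAAGTG, off=2): starts [14, 42, 80] → cuts [16, 44, 82]
  JekII (CACCT, off=4): starts [75, 102, 125, 130, 168] → cuts [79, 106, 129, 134, 172]

All cut coordinates (distinct, sorted): [16, 23, 44, 50, 58, 69, 79, 82, 89, 106, 114, 129, 134, 144, 148, 154, 162, 172, 182]

Fragments:
  [0,16): 16 bp
  [16,23): 7 bp
  [23,44): 21 bp
  [44,50): 6 bp
  [50,58): 8 bp
  [58,69): 11 bp
  [69,79): 10 bp
  [79,82): 3 bp
  [82,89): 7 bp
  [89,106): 17 bp
  [106,114): 8 bp
  [114,129): 15 bp
  [129,134): 5 bp
  [134,144): 10 bp
  [144,148): 4 bp
  [148,154): 6 bp
  [154,162): 8 bp
  [162,172): 10 bp
  [172,182): 10 bp
  [182,197): 15 bp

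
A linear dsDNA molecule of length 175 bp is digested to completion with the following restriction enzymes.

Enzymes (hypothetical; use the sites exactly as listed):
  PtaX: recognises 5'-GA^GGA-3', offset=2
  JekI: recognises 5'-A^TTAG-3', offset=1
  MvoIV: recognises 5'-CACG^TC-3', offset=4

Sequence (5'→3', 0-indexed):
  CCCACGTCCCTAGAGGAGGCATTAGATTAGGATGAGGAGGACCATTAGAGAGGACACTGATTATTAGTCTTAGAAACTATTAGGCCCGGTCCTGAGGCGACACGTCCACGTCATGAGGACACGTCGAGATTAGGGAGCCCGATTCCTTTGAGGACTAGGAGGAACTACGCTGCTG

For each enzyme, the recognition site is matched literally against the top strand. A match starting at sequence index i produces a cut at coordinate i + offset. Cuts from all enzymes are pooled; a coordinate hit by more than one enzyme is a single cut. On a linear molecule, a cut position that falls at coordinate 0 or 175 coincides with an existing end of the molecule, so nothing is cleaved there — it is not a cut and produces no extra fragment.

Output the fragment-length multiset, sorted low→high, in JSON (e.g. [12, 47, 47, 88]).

Scan for sites:
  PtaX GAGGA/2: at [12, 33, 36, 49, 114, 149, 158] ⇒ [14, 35, 38, 51, 116, 151, 160]
  JekI ATTAG/1: at [20, 25, 43, 62, 78, 128] ⇒ [21, 26, 44, 63, 79, 129]
  MvoIV CACGTC/4: at [2, 100, 106, 119] ⇒ [6, 104, 110, 123]

Pooled cuts: [6, 14, 21, 26, 35, 38, 44, 51, 63, 79, 104, 110, 116, 123, 129, 151, 160]

Fragment lengths:
  [0,6): 6 bp
  [6,14): 8 bp
  [14,21): 7 bp
  [21,26): 5 bp
  [26,35): 9 bp
  [35,38): 3 bp
  [38,44): 6 bp
  [44,51): 7 bp
  [51,63): 12 bp
  [63,79): 16 bp
  [79,104): 25 bp
  [104,110): 6 bp
  [110,116): 6 bp
  [116,123): 7 bp
  [123,129): 6 bp
  [129,151): 22 bp
  [151,160): 9 bp
  [160,175): 15 bp

[3,5,6,6,6,6,6,7,7,7,8,9,9,12,15,16,22,25]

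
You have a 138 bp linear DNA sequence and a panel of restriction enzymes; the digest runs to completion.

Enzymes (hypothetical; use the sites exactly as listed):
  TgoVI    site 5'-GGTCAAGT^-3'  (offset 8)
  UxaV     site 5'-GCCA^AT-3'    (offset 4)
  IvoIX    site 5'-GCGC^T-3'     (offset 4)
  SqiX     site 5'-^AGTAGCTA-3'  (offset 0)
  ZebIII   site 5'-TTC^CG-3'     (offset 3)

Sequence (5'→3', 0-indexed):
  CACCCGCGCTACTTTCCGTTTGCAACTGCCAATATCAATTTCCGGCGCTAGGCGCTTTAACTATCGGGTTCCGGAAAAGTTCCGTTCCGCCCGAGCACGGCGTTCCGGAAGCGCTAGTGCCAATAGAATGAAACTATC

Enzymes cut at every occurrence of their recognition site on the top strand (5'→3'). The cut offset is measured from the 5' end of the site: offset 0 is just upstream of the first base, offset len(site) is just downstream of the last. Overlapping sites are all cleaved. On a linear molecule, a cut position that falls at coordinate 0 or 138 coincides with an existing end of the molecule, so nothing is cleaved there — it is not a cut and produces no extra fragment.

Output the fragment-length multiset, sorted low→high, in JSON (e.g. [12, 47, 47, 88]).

[5,6,7,7,8,9,9,11,11,15,16,16,18]

Scan for sites:
  TgoVI (GGTCAAGT, off=8): no sites
  UxaV GCCAAT/4: at [27, 118] ⇒ [31, 122]
  IvoIX GCGCT/4: at [5, 44, 51, 110] ⇒ [9, 48, 55, 114]
  SqiX (AGTAGCTA, off=0): no sites
  ZebIII TTCCG/3: at [13, 39, 68, 79, 84, 102] ⇒ [16, 42, 71, 82, 87, 105]

Pooled cuts: [9, 16, 31, 42, 48, 55, 71, 82, 87, 105, 114, 122]

Fragment lengths:
  [0,9): 9 bp
  [9,16): 7 bp
  [16,31): 15 bp
  [31,42): 11 bp
  [42,48): 6 bp
  [48,55): 7 bp
  [55,71): 16 bp
  [71,82): 11 bp
  [82,87): 5 bp
  [87,105): 18 bp
  [105,114): 9 bp
  [114,122): 8 bp
  [122,138): 16 bp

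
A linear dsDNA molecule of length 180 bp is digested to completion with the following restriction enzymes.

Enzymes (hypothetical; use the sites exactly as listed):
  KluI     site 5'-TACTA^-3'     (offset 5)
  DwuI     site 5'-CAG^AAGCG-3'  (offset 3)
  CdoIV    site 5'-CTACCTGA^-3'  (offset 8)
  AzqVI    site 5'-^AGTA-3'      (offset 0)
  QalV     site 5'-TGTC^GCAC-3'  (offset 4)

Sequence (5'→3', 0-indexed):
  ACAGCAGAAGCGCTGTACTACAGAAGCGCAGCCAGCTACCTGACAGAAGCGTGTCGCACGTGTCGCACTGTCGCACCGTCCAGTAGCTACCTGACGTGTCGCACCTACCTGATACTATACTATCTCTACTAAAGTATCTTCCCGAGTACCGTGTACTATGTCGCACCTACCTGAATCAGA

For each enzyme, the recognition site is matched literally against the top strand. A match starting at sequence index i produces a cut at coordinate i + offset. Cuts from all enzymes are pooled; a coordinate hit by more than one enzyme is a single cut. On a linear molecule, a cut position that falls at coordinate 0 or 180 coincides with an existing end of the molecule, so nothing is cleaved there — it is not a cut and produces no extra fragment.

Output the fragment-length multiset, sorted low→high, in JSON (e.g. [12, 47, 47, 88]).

Scan for sites:
  KluI TACTA/5: at [15, 112, 117, 126, 153] ⇒ [20, 117, 122, 131, 158]
  DwuI CAGAAGCG/3: at [4, 20, 43] ⇒ [7, 23, 46]
  CdoIV CTACCTGA/8: at [35, 86, 104, 166] ⇒ [43, 94, 112, 174]
  AzqVI AGTA/0: at [81, 132, 144] ⇒ [81, 132, 144]
  QalV TGTCGCAC/4: at [51, 60, 68, 96, 158] ⇒ [55, 64, 72, 100, 162]

Pooled cuts: [7, 20, 23, 43, 46, 55, 64, 72, 81, 94, 100, 112, 117, 122, 131, 132, 144, 158, 162, 174]

Fragments:
  [0,7): 7 bp
  [7,20): 13 bp
  [20,23): 3 bp
  [23,43): 20 bp
  [43,46): 3 bp
  [46,55): 9 bp
  [55,64): 9 bp
  [64,72): 8 bp
  [72,81): 9 bp
  [81,94): 13 bp
  [94,100): 6 bp
  [100,112): 12 bp
  [112,117): 5 bp
  [117,122): 5 bp
  [122,131): 9 bp
  [131,132): 1 bp
  [132,144): 12 bp
  [144,158): 14 bp
  [158,162): 4 bp
  [162,174): 12 bp
  [174,180): 6 bp

[1,3,3,4,5,5,6,6,7,8,9,9,9,9,12,12,12,13,13,14,20]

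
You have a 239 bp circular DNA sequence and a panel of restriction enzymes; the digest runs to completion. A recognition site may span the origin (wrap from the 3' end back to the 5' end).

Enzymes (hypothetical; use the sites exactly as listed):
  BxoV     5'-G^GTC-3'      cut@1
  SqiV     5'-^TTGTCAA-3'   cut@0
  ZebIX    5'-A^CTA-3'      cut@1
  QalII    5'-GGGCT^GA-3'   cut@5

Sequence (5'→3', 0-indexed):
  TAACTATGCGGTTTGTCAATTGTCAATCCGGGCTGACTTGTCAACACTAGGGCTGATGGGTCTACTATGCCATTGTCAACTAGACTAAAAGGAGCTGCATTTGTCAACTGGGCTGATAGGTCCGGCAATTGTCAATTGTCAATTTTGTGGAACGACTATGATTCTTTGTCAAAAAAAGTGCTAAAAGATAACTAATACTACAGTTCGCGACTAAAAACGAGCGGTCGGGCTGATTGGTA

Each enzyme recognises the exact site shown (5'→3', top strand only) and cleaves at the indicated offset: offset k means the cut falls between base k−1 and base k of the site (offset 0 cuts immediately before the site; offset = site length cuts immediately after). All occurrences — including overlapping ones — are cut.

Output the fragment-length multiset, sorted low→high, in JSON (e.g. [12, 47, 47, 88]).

Scan for sites:
  BxoV GGTC/1: at [58, 118, 222] ⇒ [59, 119, 223]
  SqiV TTGTCAA/0: at [12, 19, 37, 72, 100, 128, 135, 165] ⇒ [12, 19, 37, 72, 100, 128, 135, 165]
  ZebIX ACTA/1: at [2, 45, 63, 78, 83, 154, 190, 196, 209] ⇒ [3, 46, 64, 79, 84, 155, 191, 197, 210]
  QalII GGGCTGA/5: at [29, 49, 109, 226] ⇒ [34, 54, 114, 231]

All cut coordinates (distinct, sorted): [3, 12, 19, 34, 37, 46, 54, 59, 64, 72, 79, 84, 100, 114, 119, 128, 135, 155, 165, 191, 197, 210, 223, 231]

Fragments:
  3→12: 9 bp
  12→19: 7 bp
  19→34: 15 bp
  34→37: 3 bp
  37→46: 9 bp
  46→54: 8 bp
  54→59: 5 bp
  59→64: 5 bp
  64→72: 8 bp
  72→79: 7 bp
  79→84: 5 bp
  84→100: 16 bp
  100→114: 14 bp
  114→119: 5 bp
  119→128: 9 bp
  128→135: 7 bp
  135→155: 20 bp
  155→165: 10 bp
  165→191: 26 bp
  191→197: 6 bp
  197→210: 13 bp
  210→223: 13 bp
  223→231: 8 bp
  231→3 (wrap): 239-231+3 = 11 bp

[3,5,5,5,5,6,7,7,7,8,8,8,9,9,9,10,11,13,13,14,15,16,20,26]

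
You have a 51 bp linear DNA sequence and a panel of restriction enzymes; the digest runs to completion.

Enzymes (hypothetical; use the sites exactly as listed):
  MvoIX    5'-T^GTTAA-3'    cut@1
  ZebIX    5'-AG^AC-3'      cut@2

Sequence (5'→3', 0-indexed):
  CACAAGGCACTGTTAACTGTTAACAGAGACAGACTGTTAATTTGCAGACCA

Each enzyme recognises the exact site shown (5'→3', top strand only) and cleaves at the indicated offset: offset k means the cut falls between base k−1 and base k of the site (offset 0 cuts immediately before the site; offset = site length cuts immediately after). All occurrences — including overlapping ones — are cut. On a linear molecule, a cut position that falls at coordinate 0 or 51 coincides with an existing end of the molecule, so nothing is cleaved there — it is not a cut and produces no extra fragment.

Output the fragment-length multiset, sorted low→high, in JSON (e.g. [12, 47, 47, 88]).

[3,4,4,7,10,11,12]

Scan for sites:
  MvoIX (TGTTAA, off=1): starts [10, 17, 34] → cuts [11, 18, 35]
  ZebIX (AGAC, off=2): starts [26, 30, 45] → cuts [28, 32, 47]

All cut coordinates (distinct, sorted): [11, 18, 28, 32, 35, 47]

Fragment lengths:
  [0,11): 11 bp
  [11,18): 7 bp
  [18,28): 10 bp
  [28,32): 4 bp
  [32,35): 3 bp
  [35,47): 12 bp
  [47,51): 4 bp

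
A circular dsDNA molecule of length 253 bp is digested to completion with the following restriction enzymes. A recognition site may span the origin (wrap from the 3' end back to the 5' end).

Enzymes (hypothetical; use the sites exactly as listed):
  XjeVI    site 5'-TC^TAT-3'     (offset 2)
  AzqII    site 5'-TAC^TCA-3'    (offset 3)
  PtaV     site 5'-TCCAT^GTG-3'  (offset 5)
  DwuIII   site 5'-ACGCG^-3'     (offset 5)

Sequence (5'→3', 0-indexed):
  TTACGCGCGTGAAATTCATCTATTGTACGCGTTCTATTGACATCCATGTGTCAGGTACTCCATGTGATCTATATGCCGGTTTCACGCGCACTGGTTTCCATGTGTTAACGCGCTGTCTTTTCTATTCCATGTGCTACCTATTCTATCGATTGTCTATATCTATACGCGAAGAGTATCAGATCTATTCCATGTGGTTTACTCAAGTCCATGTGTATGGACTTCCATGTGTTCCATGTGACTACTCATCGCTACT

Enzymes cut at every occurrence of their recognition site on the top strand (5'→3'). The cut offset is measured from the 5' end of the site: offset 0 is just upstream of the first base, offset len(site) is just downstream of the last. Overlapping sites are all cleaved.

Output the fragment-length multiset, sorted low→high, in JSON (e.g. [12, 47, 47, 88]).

Site scan:
  XjeVI (TCTAT, off=2): starts [18, 32, 67, 120, 141, 152, 158, 180] → cuts [20, 34, 69, 122, 143, 154, 160, 182]
  AzqII (TACTCA, off=3): starts [196, 239] → cuts [199, 242]
  PtaV (TCCATGTG, off=5): starts [42, 58, 96, 125, 185, 204, 220, 229] → cuts [47, 63, 101, 130, 190, 209, 225, 234]
  DwuIII (ACGCG, off=5): starts [2, 26, 83, 107, 163] → cuts [7, 31, 88, 112, 168]

Pooled cuts: [7, 20, 31, 34, 47, 63, 69, 88, 101, 112, 122, 130, 143, 154, 160, 168, 182, 190, 199, 209, 225, 234, 242]

Fragment lengths:
  7→20: 13 bp
  20→31: 11 bp
  31→34: 3 bp
  34→47: 13 bp
  47→63: 16 bp
  63→69: 6 bp
  69→88: 19 bp
  88→101: 13 bp
  101→112: 11 bp
  112→122: 10 bp
  122→130: 8 bp
  130→143: 13 bp
  143→154: 11 bp
  154→160: 6 bp
  160→168: 8 bp
  168→182: 14 bp
  182→190: 8 bp
  190→199: 9 bp
  199→209: 10 bp
  209→225: 16 bp
  225→234: 9 bp
  234→242: 8 bp
  242→7 (wrap): 253-242+7 = 18 bp

[3,6,6,8,8,8,8,9,9,10,10,11,11,11,13,13,13,13,14,16,16,18,19]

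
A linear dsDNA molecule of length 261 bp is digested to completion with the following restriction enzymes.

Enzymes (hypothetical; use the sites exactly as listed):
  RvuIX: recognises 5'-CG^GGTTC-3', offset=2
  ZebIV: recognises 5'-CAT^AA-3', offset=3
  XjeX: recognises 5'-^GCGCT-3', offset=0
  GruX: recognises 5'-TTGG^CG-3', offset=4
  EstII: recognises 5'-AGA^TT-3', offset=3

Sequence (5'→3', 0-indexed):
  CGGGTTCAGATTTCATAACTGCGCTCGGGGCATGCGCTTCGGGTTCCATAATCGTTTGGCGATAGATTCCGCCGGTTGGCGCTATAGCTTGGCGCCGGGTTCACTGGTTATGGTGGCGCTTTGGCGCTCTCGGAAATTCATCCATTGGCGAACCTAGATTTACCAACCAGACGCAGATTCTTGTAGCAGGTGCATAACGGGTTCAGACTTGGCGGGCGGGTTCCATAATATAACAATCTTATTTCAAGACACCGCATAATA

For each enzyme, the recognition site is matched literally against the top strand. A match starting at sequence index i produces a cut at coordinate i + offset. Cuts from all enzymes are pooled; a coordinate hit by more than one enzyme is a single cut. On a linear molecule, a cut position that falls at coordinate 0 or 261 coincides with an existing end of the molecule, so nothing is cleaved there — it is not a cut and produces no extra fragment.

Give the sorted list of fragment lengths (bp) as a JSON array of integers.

Site scan:
  RvuIX CGGGTTC/2: at [0, 39, 95, 197, 216] ⇒ [2, 41, 97, 199, 218]
  ZebIV CATAA/3: at [13, 46, 192, 223, 254] ⇒ [16, 49, 195, 226, 257]
  XjeX GCGCT/0: at [20, 33, 78, 115, 123] ⇒ [20, 33, 78, 115, 123]
  GruX TTGGCG/4: at [55, 75, 88, 120, 144, 208] ⇒ [59, 79, 92, 124, 148, 212]
  EstII AGATT/3: at [7, 63, 155, 174] ⇒ [10, 66, 158, 177]

Pooled cuts: [2, 10, 16, 20, 33, 41, 49, 59, 66, 78, 79, 92, 97, 115, 123, 124, 148, 158, 177, 195, 199, 212, 218, 226, 257]

Fragment lengths:
  [0,2): 2 bp
  [2,10): 8 bp
  [10,16): 6 bp
  [16,20): 4 bp
  [20,33): 13 bp
  [33,41): 8 bp
  [41,49): 8 bp
  [49,59): 10 bp
  [59,66): 7 bp
  [66,78): 12 bp
  [78,79): 1 bp
  [79,92): 13 bp
  [92,97): 5 bp
  [97,115): 18 bp
  [115,123): 8 bp
  [123,124): 1 bp
  [124,148): 24 bp
  [148,158): 10 bp
  [158,177): 19 bp
  [177,195): 18 bp
  [195,199): 4 bp
  [199,212): 13 bp
  [212,218): 6 bp
  [218,226): 8 bp
  [226,257): 31 bp
  [257,261): 4 bp

[1,1,2,4,4,4,5,6,6,7,8,8,8,8,8,10,10,12,13,13,13,18,18,19,24,31]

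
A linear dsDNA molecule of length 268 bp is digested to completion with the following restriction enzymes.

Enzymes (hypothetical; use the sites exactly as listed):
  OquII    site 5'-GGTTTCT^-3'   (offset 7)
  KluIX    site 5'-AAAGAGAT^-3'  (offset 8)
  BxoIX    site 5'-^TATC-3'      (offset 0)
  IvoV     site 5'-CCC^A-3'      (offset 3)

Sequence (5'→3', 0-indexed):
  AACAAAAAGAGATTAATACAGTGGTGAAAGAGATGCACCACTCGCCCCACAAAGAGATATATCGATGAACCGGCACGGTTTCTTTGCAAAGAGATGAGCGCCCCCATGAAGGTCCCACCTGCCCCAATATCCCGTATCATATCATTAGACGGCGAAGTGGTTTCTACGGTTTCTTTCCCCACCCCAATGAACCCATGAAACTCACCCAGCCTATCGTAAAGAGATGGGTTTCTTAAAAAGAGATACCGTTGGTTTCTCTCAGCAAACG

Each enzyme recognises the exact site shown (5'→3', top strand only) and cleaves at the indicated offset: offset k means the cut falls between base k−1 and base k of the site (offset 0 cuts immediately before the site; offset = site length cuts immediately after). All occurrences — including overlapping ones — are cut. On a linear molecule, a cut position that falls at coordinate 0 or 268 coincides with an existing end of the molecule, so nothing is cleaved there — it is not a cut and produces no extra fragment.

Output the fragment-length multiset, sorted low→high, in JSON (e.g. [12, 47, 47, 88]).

Per-enzyme occurrences:
  OquII GGTTTCT/7: at [76, 158, 167, 226, 250] ⇒ [83, 165, 174, 233, 257]
  KluIX AAAGAGAT/8: at [5, 26, 50, 87, 217, 236] ⇒ [13, 34, 58, 95, 225, 244]
  BxoIX TATC/0: at [59, 127, 134, 139, 211] ⇒ [59, 127, 134, 139, 211]
  IvoV CCCA/3: at [45, 102, 113, 122, 177, 182, 191, 204] ⇒ [48, 105, 116, 125, 180, 185, 194, 207]

Pooled cuts: [13, 34, 48, 58, 59, 83, 95, 105, 116, 125, 127, 134, 139, 165, 174, 180, 185, 194, 207, 211, 225, 233, 244, 257]

Fragments:
  [0,13): 13 bp
  [13,34): 21 bp
  [34,48): 14 bp
  [48,58): 10 bp
  [58,59): 1 bp
  [59,83): 24 bp
  [83,95): 12 bp
  [95,105): 10 bp
  [105,116): 11 bp
  [116,125): 9 bp
  [125,127): 2 bp
  [127,134): 7 bp
  [134,139): 5 bp
  [139,165): 26 bp
  [165,174): 9 bp
  [174,180): 6 bp
  [180,185): 5 bp
  [185,194): 9 bp
  [194,207): 13 bp
  [207,211): 4 bp
  [211,225): 14 bp
  [225,233): 8 bp
  [233,244): 11 bp
  [244,257): 13 bp
  [257,268): 11 bp

[1,2,4,5,5,6,7,8,9,9,9,10,10,11,11,11,12,13,13,13,14,14,21,24,26]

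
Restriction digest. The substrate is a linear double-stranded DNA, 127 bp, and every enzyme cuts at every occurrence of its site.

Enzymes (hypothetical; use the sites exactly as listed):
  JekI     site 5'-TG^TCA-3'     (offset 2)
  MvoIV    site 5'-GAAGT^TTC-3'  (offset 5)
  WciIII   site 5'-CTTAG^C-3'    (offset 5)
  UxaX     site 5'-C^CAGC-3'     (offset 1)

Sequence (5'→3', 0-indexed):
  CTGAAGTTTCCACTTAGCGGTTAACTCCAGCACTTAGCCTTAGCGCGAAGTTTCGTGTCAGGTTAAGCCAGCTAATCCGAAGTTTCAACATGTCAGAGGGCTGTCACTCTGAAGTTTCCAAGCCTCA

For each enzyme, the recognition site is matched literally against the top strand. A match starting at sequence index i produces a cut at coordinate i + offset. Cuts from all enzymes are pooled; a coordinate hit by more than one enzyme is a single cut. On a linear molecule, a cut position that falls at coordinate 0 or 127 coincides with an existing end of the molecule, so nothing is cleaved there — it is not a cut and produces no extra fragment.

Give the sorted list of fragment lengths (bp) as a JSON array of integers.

[6,6,7,8,9,10,10,10,11,11,12,12,15]

Per-enzyme occurrences:
  JekI TGTCA/2: at [55, 90, 101] ⇒ [57, 92, 103]
  MvoIV GAAGTTTC/5: at [2, 46, 78, 110] ⇒ [7, 51, 83, 115]
  WciIII CTTAGC/5: at [12, 32, 38] ⇒ [17, 37, 43]
  UxaX CCAGC/1: at [26, 67] ⇒ [27, 68]

All cut coordinates (distinct, sorted): [7, 17, 27, 37, 43, 51, 57, 68, 83, 92, 103, 115]

Fragment lengths:
  [0,7): 7 bp
  [7,17): 10 bp
  [17,27): 10 bp
  [27,37): 10 bp
  [37,43): 6 bp
  [43,51): 8 bp
  [51,57): 6 bp
  [57,68): 11 bp
  [68,83): 15 bp
  [83,92): 9 bp
  [92,103): 11 bp
  [103,115): 12 bp
  [115,127): 12 bp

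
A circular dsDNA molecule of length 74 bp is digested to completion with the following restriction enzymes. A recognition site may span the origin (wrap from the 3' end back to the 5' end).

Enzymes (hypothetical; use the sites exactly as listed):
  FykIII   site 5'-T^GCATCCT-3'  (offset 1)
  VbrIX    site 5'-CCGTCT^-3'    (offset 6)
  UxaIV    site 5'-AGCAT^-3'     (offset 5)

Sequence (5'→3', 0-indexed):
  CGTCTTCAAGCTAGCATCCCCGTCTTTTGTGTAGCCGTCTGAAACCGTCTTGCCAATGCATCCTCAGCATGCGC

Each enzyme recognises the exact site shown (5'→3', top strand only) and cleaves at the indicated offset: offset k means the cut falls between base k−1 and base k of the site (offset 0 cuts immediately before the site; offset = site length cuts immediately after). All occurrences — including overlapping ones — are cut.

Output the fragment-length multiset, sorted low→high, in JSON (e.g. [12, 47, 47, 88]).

[7,8,9,10,12,13,15]

Site scan:
  FykIII (TGCATCCT, off=1): starts [56] → cuts [57]
  VbrIX (CCGTCT, off=6): starts [19, 34, 44, 73] → cuts [5, 25, 40, 50]
  UxaIV (AGCAT, off=5): starts [12, 65] → cuts [17, 70]

Pooled cuts: [5, 17, 25, 40, 50, 57, 70]

Fragments:
  5→17: 12 bp
  17→25: 8 bp
  25→40: 15 bp
  40→50: 10 bp
  50→57: 7 bp
  57→70: 13 bp
  70→5 (wrap): 74-70+5 = 9 bp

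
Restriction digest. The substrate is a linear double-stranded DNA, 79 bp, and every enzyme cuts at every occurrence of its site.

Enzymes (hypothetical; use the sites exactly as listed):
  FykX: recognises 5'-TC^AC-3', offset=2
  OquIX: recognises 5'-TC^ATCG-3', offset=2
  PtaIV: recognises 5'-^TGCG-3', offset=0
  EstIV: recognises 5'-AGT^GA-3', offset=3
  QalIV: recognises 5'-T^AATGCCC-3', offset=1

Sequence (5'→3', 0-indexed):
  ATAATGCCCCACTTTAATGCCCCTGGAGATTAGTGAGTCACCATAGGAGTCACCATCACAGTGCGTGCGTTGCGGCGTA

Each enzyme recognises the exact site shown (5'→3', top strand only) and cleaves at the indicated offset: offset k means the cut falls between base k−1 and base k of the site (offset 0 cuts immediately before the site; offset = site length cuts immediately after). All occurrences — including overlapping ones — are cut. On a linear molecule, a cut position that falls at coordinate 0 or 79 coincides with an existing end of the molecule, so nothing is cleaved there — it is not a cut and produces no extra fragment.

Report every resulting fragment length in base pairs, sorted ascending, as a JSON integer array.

Site scan:
  FykX (TCAC, off=2): starts [37, 49, 55] → cuts [39, 51, 57]
  OquIX (TCATCG, off=2): no sites
  PtaIV (TGCG, off=0): starts [61, 65, 70] → cuts [61, 65, 70]
  EstIV (AGTGA, off=3): starts [31] → cuts [34]
  QalIV (TAATGCCC, off=1): starts [1, 14] → cuts [2, 15]

Pooled cuts: [2, 15, 34, 39, 51, 57, 61, 65, 70]

Fragment lengths:
  [0,2): 2 bp
  [2,15): 13 bp
  [15,34): 19 bp
  [34,39): 5 bp
  [39,51): 12 bp
  [51,57): 6 bp
  [57,61): 4 bp
  [61,65): 4 bp
  [65,70): 5 bp
  [70,79): 9 bp

[2,4,4,5,5,6,9,12,13,19]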